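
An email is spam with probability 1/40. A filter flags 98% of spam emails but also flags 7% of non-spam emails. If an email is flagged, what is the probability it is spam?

Let D = the rare event, + = positive/flagged.
P(D) = 1/40
P(+|D) = 98/100 = 49/50
P(+|D') = 7/100
P(+) = P(+|D)P(D) + P(+|D')P(D')
     = \frac{49}{50} × \frac{1}{40} + \frac{7}{100} × \frac{39}{40}
     = \frac{371}{4000}
P(D|+) = P(+|D)P(D)/P(+) = \frac{14}{53}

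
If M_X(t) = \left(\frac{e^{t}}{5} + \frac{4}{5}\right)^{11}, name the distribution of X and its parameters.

The MGF M(t) = \left(\frac{e^{t}}{5} + \frac{4}{5}\right)^{11} is the standard form for the Binomial distribution.
Comparing with the known MGF formula identifies: Binomial(n=11, p=1/5)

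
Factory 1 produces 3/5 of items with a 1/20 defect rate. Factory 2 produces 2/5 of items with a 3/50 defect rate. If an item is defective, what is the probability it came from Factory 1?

Using Bayes' theorem:
P(F1) = 3/5, P(D|F1) = 1/20
P(F2) = 2/5, P(D|F2) = 3/50
P(D) = P(D|F1)P(F1) + P(D|F2)P(F2)
     = \frac{27}{500}
P(F1|D) = P(D|F1)P(F1) / P(D)
= \frac{5}{9}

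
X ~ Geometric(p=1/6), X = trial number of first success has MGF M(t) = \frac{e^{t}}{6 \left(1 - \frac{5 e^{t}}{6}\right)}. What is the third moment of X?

To find E[X^3], compute M^(3)(0):
M^(1)(t) = \frac{e^{t}}{6 \left(1 - \frac{5 e^{t}}{6}\right)} + \frac{5 e^{2 t}}{36 \left(1 - \frac{5 e^{t}}{6}\right)^{2}}
M^(2)(t) = \frac{e^{t}}{6 \left(1 - \frac{5 e^{t}}{6}\right)} + \frac{5 e^{2 t}}{12 \left(1 - \frac{5 e^{t}}{6}\right)^{2}} + \frac{25 e^{3 t}}{108 \left(1 - \frac{5 e^{t}}{6}\right)^{3}}
M^(3)(t) = \frac{e^{t}}{6 \left(1 - \frac{5 e^{t}}{6}\right)} + \frac{35 e^{2 t}}{36 \left(1 - \frac{5 e^{t}}{6}\right)^{2}} + \frac{25 e^{3 t}}{18 \left(1 - \frac{5 e^{t}}{6}\right)^{3}} + \frac{125 e^{4 t}}{216 \left(1 - \frac{5 e^{t}}{6}\right)^{4}}
M^(3)(0) = 1086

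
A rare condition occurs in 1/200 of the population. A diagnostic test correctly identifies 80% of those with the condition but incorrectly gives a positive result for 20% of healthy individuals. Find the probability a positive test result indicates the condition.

Let D = the rare event, + = positive/flagged.
P(D) = 1/200
P(+|D) = 80/100 = 4/5
P(+|D') = 20/100 = 1/5
P(+) = P(+|D)P(D) + P(+|D')P(D')
     = \frac{4}{5} × \frac{1}{200} + \frac{1}{5} × \frac{199}{200}
     = \frac{203}{1000}
P(D|+) = P(+|D)P(D)/P(+) = \frac{4}{203}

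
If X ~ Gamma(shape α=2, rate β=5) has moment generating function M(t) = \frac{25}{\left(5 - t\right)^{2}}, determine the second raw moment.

To find E[X^2], compute M^(2)(0):
M^(1)(t) = \frac{50}{\left(5 - t\right)^{3}}
M^(2)(t) = \frac{150}{\left(5 - t\right)^{4}}
M^(2)(0) = \frac{6}{25}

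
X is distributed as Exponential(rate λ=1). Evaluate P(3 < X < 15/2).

P(3 < X < 15/2) = ∫_{3}^{15/2} f(x) dx
where f(x) = e^{- x}
= - \frac{1}{e^{\frac{15}{2}}} + e^{-3}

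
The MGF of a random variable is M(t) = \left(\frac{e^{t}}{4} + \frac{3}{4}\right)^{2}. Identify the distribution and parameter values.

The MGF M(t) = \left(\frac{e^{t}}{4} + \frac{3}{4}\right)^{2} is the standard form for the Binomial distribution.
Comparing with the known MGF formula identifies: Binomial(n=2, p=1/4)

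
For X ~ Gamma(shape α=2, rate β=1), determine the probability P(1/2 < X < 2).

P(1/2 < X < 2) = ∫_{1/2}^{2} f(x) dx
where f(x) = x e^{- x}
= - \frac{3}{e^{2}} + \frac{3}{2 e^{\frac{1}{2}}}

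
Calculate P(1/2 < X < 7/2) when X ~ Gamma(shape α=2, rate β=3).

P(1/2 < X < 7/2) = ∫_{1/2}^{7/2} f(x) dx
where f(x) = 9 x e^{- 3 x}
= \frac{-23 + 5 e^{9}}{2 e^{\frac{21}{2}}}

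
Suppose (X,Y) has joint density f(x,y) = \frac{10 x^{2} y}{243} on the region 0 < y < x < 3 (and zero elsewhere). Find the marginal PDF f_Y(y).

f_Y(y) = ∫_y^3 \frac{10 x^{2} y}{243} dx = \frac{10 y \left(27 - y^{3}\right)}{729}
for 0 < y < 3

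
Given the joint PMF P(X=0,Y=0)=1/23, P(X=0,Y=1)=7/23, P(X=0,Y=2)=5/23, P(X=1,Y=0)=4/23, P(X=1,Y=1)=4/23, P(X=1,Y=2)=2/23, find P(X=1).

P(X=1) = P(X=1,Y=0) + P(X=1,Y=1) + P(X=1,Y=2)
= 4/23 + 4/23 + 2/23
= 10/23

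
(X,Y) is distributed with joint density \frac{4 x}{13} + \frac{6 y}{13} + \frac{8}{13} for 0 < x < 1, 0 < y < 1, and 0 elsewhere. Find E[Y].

E[Y] = ∫_0^1 ∫_0^1 y × f(x,y) dx dy
= \frac{7}{13}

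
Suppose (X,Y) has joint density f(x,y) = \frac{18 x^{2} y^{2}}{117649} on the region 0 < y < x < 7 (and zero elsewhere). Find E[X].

f_X(x) = ∫_0^x \frac{18 x^{2} y^{2}}{117649} dy = \frac{6 x^{5}}{117649}
E[X] = ∫_0^7 x × (\frac{6 x^{5}}{117649}) dx = 6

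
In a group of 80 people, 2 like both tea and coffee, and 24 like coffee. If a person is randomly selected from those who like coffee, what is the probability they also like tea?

P(A ∩ B) = 2/80 = 1/40
P(B) = 24/80 = 3/10
P(A|B) = P(A ∩ B) / P(B) = (1/40) / (3/10) = 1/12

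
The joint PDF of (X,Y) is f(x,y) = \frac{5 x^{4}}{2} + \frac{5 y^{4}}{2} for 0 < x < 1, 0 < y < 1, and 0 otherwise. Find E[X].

E[X] = ∫_0^1 ∫_0^1 x × f(x,y) dy dx
= ∫_0^1 ∫_0^1 x × (\frac{5 x^{4}}{2} + \frac{5 y^{4}}{2}) dy dx
= \frac{2}{3}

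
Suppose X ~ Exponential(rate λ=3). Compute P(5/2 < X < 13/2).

P(5/2 < X < 13/2) = ∫_{5/2}^{13/2} f(x) dx
where f(x) = 3 e^{- 3 x}
= - \frac{1 - e^{12}}{e^{\frac{39}{2}}}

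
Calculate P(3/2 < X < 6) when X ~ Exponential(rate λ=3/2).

P(3/2 < X < 6) = ∫_{3/2}^{6} f(x) dx
where f(x) = \frac{3 e^{- \frac{3 x}{2}}}{2}
= - \frac{1}{e^{9}} + e^{- \frac{9}{4}}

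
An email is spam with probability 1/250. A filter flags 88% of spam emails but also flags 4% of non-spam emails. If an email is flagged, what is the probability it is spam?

Let D = the rare event, + = positive/flagged.
P(D) = 1/250
P(+|D) = 88/100 = 22/25
P(+|D') = 4/100 = 1/25
P(+) = P(+|D)P(D) + P(+|D')P(D')
     = \frac{22}{25} × \frac{1}{250} + \frac{1}{25} × \frac{249}{250}
     = \frac{271}{6250}
P(D|+) = P(+|D)P(D)/P(+) = \frac{22}{271}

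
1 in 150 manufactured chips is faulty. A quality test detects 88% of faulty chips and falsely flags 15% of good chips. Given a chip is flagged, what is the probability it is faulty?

Let D = the rare event, + = positive/flagged.
P(D) = 1/150
P(+|D) = 88/100 = 22/25
P(+|D') = 15/100 = 3/20
P(+) = P(+|D)P(D) + P(+|D')P(D')
     = \frac{22}{25} × \frac{1}{150} + \frac{3}{20} × \frac{149}{150}
     = \frac{2323}{15000}
P(D|+) = P(+|D)P(D)/P(+) = \frac{88}{2323}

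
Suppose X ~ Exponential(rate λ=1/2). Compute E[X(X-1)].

E[X(X-1)] = E[X² - X] = E[X²] - E[X]
E[X] = 2
E[X²] = Var(X) + (E[X])² = 4 + (2)² = 8
E[X(X-1)] = 8 - 2 = 6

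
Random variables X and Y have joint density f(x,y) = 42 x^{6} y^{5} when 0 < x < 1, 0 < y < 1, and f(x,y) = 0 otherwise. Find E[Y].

E[Y] = ∫_0^1 ∫_0^1 y × f(x,y) dx dy
= \frac{6}{7}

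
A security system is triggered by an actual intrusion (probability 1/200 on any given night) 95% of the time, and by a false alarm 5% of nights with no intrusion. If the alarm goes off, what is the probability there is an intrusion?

Let D = the rare event, + = positive/flagged.
P(D) = 1/200
P(+|D) = 95/100 = 19/20
P(+|D') = 5/100 = 1/20
P(+) = P(+|D)P(D) + P(+|D')P(D')
     = \frac{19}{20} × \frac{1}{200} + \frac{1}{20} × \frac{199}{200}
     = \frac{109}{2000}
P(D|+) = P(+|D)P(D)/P(+) = \frac{19}{218}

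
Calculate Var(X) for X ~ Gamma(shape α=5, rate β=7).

For X ~ Gamma(shape α=5, rate β=7):
Var(X) = \frac{5}{49}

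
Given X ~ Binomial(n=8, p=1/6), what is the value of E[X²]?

Using the identity E[X²] = Var(X) + (E[X])²:
E[X] = \frac{4}{3}
Var(X) = \frac{10}{9}
E[X²] = \frac{10}{9} + (\frac{4}{3})²
= \frac{26}{9}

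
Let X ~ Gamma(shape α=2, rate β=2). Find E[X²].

Using the identity E[X²] = Var(X) + (E[X])²:
E[X] = 1
Var(X) = \frac{1}{2}
E[X²] = \frac{1}{2} + (1)²
= \frac{3}{2}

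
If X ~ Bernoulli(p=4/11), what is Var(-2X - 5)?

For X ~ Bernoulli(p=4/11):
Var(X) = \frac{28}{121}
Var(-2X - 5) = (-2)² × Var(X) = 4 × \frac{28}{121} = \frac{112}{121}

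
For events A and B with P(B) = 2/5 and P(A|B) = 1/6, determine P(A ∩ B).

By definition, P(A|B) = P(A ∩ B) / P(B)
So P(A ∩ B) = P(A|B) × P(B)
= 1/6 × 2/5
= 1/15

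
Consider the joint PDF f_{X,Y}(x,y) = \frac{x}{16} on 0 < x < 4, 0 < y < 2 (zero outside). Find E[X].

f_X(x) = ∫_0^2 \frac{x}{16} dy = \frac{x}{8}
E[X] = ∫_0^4 x × (\frac{x}{8}) dx = \frac{8}{3}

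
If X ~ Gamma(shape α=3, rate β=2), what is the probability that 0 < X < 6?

P(0 < X < 6) = ∫_{0}^{6} f(x) dx
where f(x) = 4 x^{2} e^{- 2 x}
= 1 - \frac{85}{e^{12}}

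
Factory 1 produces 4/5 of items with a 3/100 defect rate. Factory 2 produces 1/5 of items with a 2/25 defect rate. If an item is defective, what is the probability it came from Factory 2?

Using Bayes' theorem:
P(F1) = 4/5, P(D|F1) = 3/100
P(F2) = 1/5, P(D|F2) = 2/25
P(D) = P(D|F1)P(F1) + P(D|F2)P(F2)
     = \frac{1}{25}
P(F2|D) = P(D|F2)P(F2) / P(D)
= \frac{2}{5}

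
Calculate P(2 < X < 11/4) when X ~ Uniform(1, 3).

P(2 < X < 11/4) = ∫_{2}^{11/4} f(x) dx
where f(x) = \frac{1}{2}
= \frac{3}{8}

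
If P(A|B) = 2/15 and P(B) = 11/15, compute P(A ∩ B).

By definition, P(A|B) = P(A ∩ B) / P(B)
So P(A ∩ B) = P(A|B) × P(B)
= 2/15 × 11/15
= 22/225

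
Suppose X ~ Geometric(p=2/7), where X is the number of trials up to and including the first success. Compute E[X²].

Using the identity E[X²] = Var(X) + (E[X])²:
E[X] = \frac{7}{2}
Var(X) = \frac{35}{4}
E[X²] = \frac{35}{4} + (\frac{7}{2})²
= 21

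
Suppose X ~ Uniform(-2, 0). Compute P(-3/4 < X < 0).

P(-3/4 < X < 0) = ∫_{-3/4}^{0} f(x) dx
where f(x) = \frac{1}{2}
= \frac{3}{8}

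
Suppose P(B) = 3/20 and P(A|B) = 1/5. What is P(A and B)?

By definition, P(A|B) = P(A ∩ B) / P(B)
So P(A ∩ B) = P(A|B) × P(B)
= 1/5 × 3/20
= 3/100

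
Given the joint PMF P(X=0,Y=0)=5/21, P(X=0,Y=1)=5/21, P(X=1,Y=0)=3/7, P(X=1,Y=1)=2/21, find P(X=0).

P(X=0) = P(X=0,Y=0) + P(X=0,Y=1)
= 5/21 + 5/21
= 10/21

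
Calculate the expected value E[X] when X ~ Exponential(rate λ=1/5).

For X ~ Exponential(rate λ=1/5), the expected value is:
E[X] = 5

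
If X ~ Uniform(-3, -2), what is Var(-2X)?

For X ~ Uniform(-3, -2):
Var(X) = \frac{1}{12}
Var(-2X) = (-2)² × Var(X) = 4 × \frac{1}{12} = \frac{1}{3}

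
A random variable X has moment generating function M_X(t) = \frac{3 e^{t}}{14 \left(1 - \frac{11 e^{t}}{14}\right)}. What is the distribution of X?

The MGF M(t) = \frac{3 e^{t}}{14 \left(1 - \frac{11 e^{t}}{14}\right)} is the standard form for the Geometric distribution.
Comparing with the known MGF formula identifies: Geometric(p=3/14), X = trial number of first success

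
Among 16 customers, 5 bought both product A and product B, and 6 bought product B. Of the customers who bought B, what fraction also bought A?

P(A ∩ B) = 5/16
P(B) = 6/16 = 3/8
P(A|B) = P(A ∩ B) / P(B) = (5/16) / (3/8) = 5/6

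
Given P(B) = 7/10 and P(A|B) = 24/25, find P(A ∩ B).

By definition, P(A|B) = P(A ∩ B) / P(B)
So P(A ∩ B) = P(A|B) × P(B)
= 24/25 × 7/10
= 84/125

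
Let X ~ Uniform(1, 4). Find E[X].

For X ~ Uniform(1, 4), the expected value is:
E[X] = \frac{5}{2}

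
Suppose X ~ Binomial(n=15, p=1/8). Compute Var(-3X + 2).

For X ~ Binomial(n=15, p=1/8):
Var(X) = \frac{105}{64}
Var(-3X + 2) = (-3)² × Var(X) = 9 × \frac{105}{64} = \frac{945}{64}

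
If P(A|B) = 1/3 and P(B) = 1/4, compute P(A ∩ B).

By definition, P(A|B) = P(A ∩ B) / P(B)
So P(A ∩ B) = P(A|B) × P(B)
= 1/3 × 1/4
= 1/12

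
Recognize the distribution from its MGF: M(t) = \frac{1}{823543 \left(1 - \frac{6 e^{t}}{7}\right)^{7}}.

The MGF M(t) = \frac{1}{823543 \left(1 - \frac{6 e^{t}}{7}\right)^{7}} is the standard form for the NegativeBinomial distribution.
Comparing with the known MGF formula identifies: NegBin(r=7, p=1/7), X = failures before r-th success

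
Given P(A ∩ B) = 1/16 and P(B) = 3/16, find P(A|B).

P(A|B) = P(A ∩ B) / P(B)
= (1/16) / (3/16)
= 1/3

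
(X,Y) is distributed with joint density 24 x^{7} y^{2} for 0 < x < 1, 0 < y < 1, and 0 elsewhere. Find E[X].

E[X] = ∫_0^1 ∫_0^1 x × f(x,y) dy dx
= ∫_0^1 ∫_0^1 x × (24 x^{7} y^{2}) dy dx
= \frac{8}{9}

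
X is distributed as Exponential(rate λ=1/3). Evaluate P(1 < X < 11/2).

P(1 < X < 11/2) = ∫_{1}^{11/2} f(x) dx
where f(x) = \frac{e^{- \frac{x}{3}}}{3}
= - \frac{1}{e^{\frac{11}{6}}} + e^{- \frac{1}{3}}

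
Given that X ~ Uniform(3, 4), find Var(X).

For X ~ Uniform(3, 4):
Var(X) = \frac{1}{12}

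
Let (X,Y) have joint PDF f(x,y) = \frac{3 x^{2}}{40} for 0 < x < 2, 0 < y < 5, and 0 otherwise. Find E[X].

f_X(x) = ∫_0^5 \frac{3 x^{2}}{40} dy = \frac{3 x^{2}}{8}
E[X] = ∫_0^2 x × (\frac{3 x^{2}}{8}) dx = \frac{3}{2}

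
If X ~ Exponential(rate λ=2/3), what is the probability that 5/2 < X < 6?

P(5/2 < X < 6) = ∫_{5/2}^{6} f(x) dx
where f(x) = \frac{2 e^{- \frac{2 x}{3}}}{3}
= - \frac{1}{e^{4}} + e^{- \frac{5}{3}}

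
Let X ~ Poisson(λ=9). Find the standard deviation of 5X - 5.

For X ~ Poisson(λ=9):
Var(X) = 9
SD(X) = √(Var(X)) = √(9) = 3
SD(5X - 5) = |5| × SD(X) = 5 × 3 = 15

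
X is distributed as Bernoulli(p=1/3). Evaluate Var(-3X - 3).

For X ~ Bernoulli(p=1/3):
Var(X) = \frac{2}{9}
Var(-3X - 3) = (-3)² × Var(X) = 9 × \frac{2}{9} = 2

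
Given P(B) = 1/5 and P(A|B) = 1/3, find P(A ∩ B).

By definition, P(A|B) = P(A ∩ B) / P(B)
So P(A ∩ B) = P(A|B) × P(B)
= 1/3 × 1/5
= 1/15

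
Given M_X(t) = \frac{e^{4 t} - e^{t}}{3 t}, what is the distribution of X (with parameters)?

The MGF M(t) = \frac{e^{4 t} - e^{t}}{3 t} is the standard form for the Uniform distribution.
Comparing with the known MGF formula identifies: Uniform(1, 4)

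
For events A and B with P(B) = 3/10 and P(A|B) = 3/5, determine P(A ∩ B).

By definition, P(A|B) = P(A ∩ B) / P(B)
So P(A ∩ B) = P(A|B) × P(B)
= 3/5 × 3/10
= 9/50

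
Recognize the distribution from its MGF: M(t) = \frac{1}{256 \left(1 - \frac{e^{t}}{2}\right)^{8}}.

The MGF M(t) = \frac{1}{256 \left(1 - \frac{e^{t}}{2}\right)^{8}} is the standard form for the NegativeBinomial distribution.
Comparing with the known MGF formula identifies: NegBin(r=8, p=1/2), X = failures before r-th success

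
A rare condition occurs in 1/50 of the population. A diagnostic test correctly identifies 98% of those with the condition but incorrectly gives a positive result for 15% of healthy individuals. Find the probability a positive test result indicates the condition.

Let D = the rare event, + = positive/flagged.
P(D) = 1/50
P(+|D) = 98/100 = 49/50
P(+|D') = 15/100 = 3/20
P(+) = P(+|D)P(D) + P(+|D')P(D')
     = \frac{49}{50} × \frac{1}{50} + \frac{3}{20} × \frac{49}{50}
     = \frac{833}{5000}
P(D|+) = P(+|D)P(D)/P(+) = \frac{2}{17}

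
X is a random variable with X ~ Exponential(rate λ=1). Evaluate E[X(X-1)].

E[X(X-1)] = E[X² - X] = E[X²] - E[X]
E[X] = 1
E[X²] = Var(X) + (E[X])² = 1 + (1)² = 2
E[X(X-1)] = 2 - 1 = 1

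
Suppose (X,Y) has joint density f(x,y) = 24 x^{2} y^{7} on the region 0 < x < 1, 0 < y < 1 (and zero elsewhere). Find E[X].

E[X] = ∫_0^1 ∫_0^1 x × f(x,y) dy dx
= ∫_0^1 ∫_0^1 x × (24 x^{2} y^{7}) dy dx
= \frac{3}{4}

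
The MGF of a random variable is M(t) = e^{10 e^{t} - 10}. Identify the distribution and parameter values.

The MGF M(t) = e^{10 e^{t} - 10} is the standard form for the Poisson distribution.
Comparing with the known MGF formula identifies: Poisson(λ=10)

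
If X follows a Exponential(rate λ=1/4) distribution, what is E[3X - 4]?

For X ~ Exponential(rate λ=1/4):
E[X] = 4
E[3X - 4] = 3 × E[X] - 4 = 8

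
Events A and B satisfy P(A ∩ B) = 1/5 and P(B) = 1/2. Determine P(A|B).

P(A|B) = P(A ∩ B) / P(B)
= (1/5) / (1/2)
= 2/5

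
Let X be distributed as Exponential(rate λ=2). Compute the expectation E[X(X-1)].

E[X(X-1)] = E[X² - X] = E[X²] - E[X]
E[X] = \frac{1}{2}
E[X²] = Var(X) + (E[X])² = \frac{1}{4} + (\frac{1}{2})² = \frac{1}{2}
E[X(X-1)] = \frac{1}{2} - \frac{1}{2} = 0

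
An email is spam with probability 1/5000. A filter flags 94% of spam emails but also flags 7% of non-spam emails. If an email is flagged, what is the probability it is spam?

Let D = the rare event, + = positive/flagged.
P(D) = 1/5000
P(+|D) = 94/100 = 47/50
P(+|D') = 7/100
P(+) = P(+|D)P(D) + P(+|D')P(D')
     = \frac{47}{50} × \frac{1}{5000} + \frac{7}{100} × \frac{4999}{5000}
     = \frac{35087}{500000}
P(D|+) = P(+|D)P(D)/P(+) = \frac{94}{35087}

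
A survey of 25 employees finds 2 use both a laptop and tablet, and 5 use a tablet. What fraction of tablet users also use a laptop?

P(A ∩ B) = 2/25
P(B) = 5/25 = 1/5
P(A|B) = P(A ∩ B) / P(B) = (2/25) / (1/5) = 2/5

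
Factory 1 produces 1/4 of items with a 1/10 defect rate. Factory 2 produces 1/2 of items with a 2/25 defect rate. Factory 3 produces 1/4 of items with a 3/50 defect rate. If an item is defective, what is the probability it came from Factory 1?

Using Bayes' theorem:
P(F1) = 1/4, P(D|F1) = 1/10
P(F2) = 1/2, P(D|F2) = 2/25
P(F3) = 1/4, P(D|F3) = 3/50
P(D) = P(D|F1)P(F1) + P(D|F2)P(F2) + P(D|F3)P(F3)
     = \frac{2}{25}
P(F1|D) = P(D|F1)P(F1) / P(D)
= \frac{5}{16}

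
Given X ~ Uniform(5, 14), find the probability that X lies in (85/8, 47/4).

P(85/8 < X < 47/4) = ∫_{85/8}^{47/4} f(x) dx
where f(x) = \frac{1}{9}
= \frac{1}{8}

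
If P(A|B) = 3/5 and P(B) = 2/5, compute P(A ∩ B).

By definition, P(A|B) = P(A ∩ B) / P(B)
So P(A ∩ B) = P(A|B) × P(B)
= 3/5 × 2/5
= 6/25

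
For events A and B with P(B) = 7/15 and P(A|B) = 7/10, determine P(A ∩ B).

By definition, P(A|B) = P(A ∩ B) / P(B)
So P(A ∩ B) = P(A|B) × P(B)
= 7/10 × 7/15
= 49/150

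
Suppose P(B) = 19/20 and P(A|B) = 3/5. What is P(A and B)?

By definition, P(A|B) = P(A ∩ B) / P(B)
So P(A ∩ B) = P(A|B) × P(B)
= 3/5 × 19/20
= 57/100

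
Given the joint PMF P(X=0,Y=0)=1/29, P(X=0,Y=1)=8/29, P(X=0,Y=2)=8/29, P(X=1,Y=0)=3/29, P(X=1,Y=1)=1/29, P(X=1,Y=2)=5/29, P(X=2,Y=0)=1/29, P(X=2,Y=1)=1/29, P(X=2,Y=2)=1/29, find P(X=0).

P(X=0) = P(X=0,Y=0) + P(X=0,Y=1) + P(X=0,Y=2)
= 1/29 + 8/29 + 8/29
= 17/29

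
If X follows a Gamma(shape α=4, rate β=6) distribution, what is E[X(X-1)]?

E[X(X-1)] = E[X² - X] = E[X²] - E[X]
E[X] = \frac{2}{3}
E[X²] = Var(X) + (E[X])² = \frac{1}{9} + (\frac{2}{3})² = \frac{5}{9}
E[X(X-1)] = \frac{5}{9} - \frac{2}{3} = - \frac{1}{9}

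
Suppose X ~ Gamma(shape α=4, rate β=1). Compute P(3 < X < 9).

P(3 < X < 9) = ∫_{3}^{9} f(x) dx
where f(x) = \frac{x^{3} e^{- x}}{6}
= \frac{-172 + 13 e^{6}}{e^{9}}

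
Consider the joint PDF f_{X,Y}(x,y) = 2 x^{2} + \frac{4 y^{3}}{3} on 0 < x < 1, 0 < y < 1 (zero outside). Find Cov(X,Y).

E[XY] = ∫∫ xy × f(x,y) dx dy = \frac{23}{60}
E[X] = \frac{2}{3}
E[Y] = \frac{3}{5}
Cov(X,Y) = E[XY] - E[X]E[Y] = - \frac{1}{60}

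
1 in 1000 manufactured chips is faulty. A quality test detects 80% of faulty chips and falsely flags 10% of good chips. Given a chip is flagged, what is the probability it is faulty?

Let D = the rare event, + = positive/flagged.
P(D) = 1/1000
P(+|D) = 80/100 = 4/5
P(+|D') = 10/100 = 1/10
P(+) = P(+|D)P(D) + P(+|D')P(D')
     = \frac{4}{5} × \frac{1}{1000} + \frac{1}{10} × \frac{999}{1000}
     = \frac{1007}{10000}
P(D|+) = P(+|D)P(D)/P(+) = \frac{8}{1007}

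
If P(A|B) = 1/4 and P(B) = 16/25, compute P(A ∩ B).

By definition, P(A|B) = P(A ∩ B) / P(B)
So P(A ∩ B) = P(A|B) × P(B)
= 1/4 × 16/25
= 4/25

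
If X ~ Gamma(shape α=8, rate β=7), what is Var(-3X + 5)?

For X ~ Gamma(shape α=8, rate β=7):
Var(X) = \frac{8}{49}
Var(-3X + 5) = (-3)² × Var(X) = 9 × \frac{8}{49} = \frac{72}{49}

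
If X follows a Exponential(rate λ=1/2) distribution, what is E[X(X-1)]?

E[X(X-1)] = E[X² - X] = E[X²] - E[X]
E[X] = 2
E[X²] = Var(X) + (E[X])² = 4 + (2)² = 8
E[X(X-1)] = 8 - 2 = 6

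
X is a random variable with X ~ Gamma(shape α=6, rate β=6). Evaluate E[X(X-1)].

E[X(X-1)] = E[X² - X] = E[X²] - E[X]
E[X] = 1
E[X²] = Var(X) + (E[X])² = \frac{1}{6} + (1)² = \frac{7}{6}
E[X(X-1)] = \frac{7}{6} - 1 = \frac{1}{6}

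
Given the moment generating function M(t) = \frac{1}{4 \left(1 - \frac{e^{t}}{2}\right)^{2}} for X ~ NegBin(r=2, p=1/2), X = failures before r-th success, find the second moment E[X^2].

To find E[X^2], compute M^(2)(0):
M^(1)(t) = \frac{e^{t}}{4 \left(1 - \frac{e^{t}}{2}\right)^{3}}
M^(2)(t) = \frac{e^{t}}{4 \left(1 - \frac{e^{t}}{2}\right)^{3}} + \frac{3 e^{2 t}}{8 \left(1 - \frac{e^{t}}{2}\right)^{4}}
M^(2)(0) = 8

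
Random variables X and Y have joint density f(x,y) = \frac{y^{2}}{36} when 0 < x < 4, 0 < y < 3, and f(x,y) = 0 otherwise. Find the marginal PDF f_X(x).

f_X(x) = ∫_0^3 f(x,y) dy
= ∫_0^3 \frac{y^{2}}{36} dy
= \frac{1}{4} for 0 < x < 4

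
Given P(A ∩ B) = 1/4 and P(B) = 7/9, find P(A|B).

P(A|B) = P(A ∩ B) / P(B)
= (1/4) / (7/9)
= 9/28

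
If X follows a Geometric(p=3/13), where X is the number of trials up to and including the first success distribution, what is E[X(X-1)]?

E[X(X-1)] = E[X² - X] = E[X²] - E[X]
E[X] = \frac{13}{3}
E[X²] = Var(X) + (E[X])² = \frac{130}{9} + (\frac{13}{3})² = \frac{299}{9}
E[X(X-1)] = \frac{299}{9} - \frac{13}{3} = \frac{260}{9}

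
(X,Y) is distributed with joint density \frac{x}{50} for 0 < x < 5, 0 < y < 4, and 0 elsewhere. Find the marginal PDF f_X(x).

f_X(x) = ∫_0^4 f(x,y) dy
= ∫_0^4 \frac{x}{50} dy
= \frac{2 x}{25} for 0 < x < 5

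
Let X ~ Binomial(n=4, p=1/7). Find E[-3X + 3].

For X ~ Binomial(n=4, p=1/7):
E[X] = \frac{4}{7}
E[-3X + 3] = -3 × E[X] + 3 = \frac{9}{7}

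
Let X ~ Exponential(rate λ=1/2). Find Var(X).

For X ~ Exponential(rate λ=1/2):
Var(X) = 4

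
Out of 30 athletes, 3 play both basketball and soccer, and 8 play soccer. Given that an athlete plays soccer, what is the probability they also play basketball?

P(A ∩ B) = 3/30 = 1/10
P(B) = 8/30 = 4/15
P(A|B) = P(A ∩ B) / P(B) = (1/10) / (4/15) = 3/8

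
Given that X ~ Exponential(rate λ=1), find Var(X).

For X ~ Exponential(rate λ=1):
Var(X) = 1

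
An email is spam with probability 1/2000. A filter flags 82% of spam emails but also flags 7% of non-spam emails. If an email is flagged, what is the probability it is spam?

Let D = the rare event, + = positive/flagged.
P(D) = 1/2000
P(+|D) = 82/100 = 41/50
P(+|D') = 7/100
P(+) = P(+|D)P(D) + P(+|D')P(D')
     = \frac{41}{50} × \frac{1}{2000} + \frac{7}{100} × \frac{1999}{2000}
     = \frac{563}{8000}
P(D|+) = P(+|D)P(D)/P(+) = \frac{82}{14075}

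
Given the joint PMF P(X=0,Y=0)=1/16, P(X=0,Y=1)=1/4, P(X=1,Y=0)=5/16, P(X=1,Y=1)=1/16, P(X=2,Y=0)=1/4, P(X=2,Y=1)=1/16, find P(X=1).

P(X=1) = P(X=1,Y=0) + P(X=1,Y=1)
= 5/16 + 1/16
= 3/8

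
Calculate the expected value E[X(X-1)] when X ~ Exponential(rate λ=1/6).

E[X(X-1)] = E[X² - X] = E[X²] - E[X]
E[X] = 6
E[X²] = Var(X) + (E[X])² = 36 + (6)² = 72
E[X(X-1)] = 72 - 6 = 66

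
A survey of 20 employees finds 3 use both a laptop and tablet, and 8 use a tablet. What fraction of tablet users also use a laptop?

P(A ∩ B) = 3/20
P(B) = 8/20 = 2/5
P(A|B) = P(A ∩ B) / P(B) = (3/20) / (2/5) = 3/8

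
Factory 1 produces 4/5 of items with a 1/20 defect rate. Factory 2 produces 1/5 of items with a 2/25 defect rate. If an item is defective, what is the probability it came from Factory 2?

Using Bayes' theorem:
P(F1) = 4/5, P(D|F1) = 1/20
P(F2) = 1/5, P(D|F2) = 2/25
P(D) = P(D|F1)P(F1) + P(D|F2)P(F2)
     = \frac{7}{125}
P(F2|D) = P(D|F2)P(F2) / P(D)
= \frac{2}{7}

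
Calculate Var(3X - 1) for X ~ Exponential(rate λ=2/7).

For X ~ Exponential(rate λ=2/7):
Var(X) = \frac{49}{4}
Var(3X - 1) = (3)² × Var(X) = 9 × \frac{49}{4} = \frac{441}{4}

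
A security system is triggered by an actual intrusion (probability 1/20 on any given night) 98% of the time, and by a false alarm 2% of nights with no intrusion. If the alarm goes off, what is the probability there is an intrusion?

Let D = the rare event, + = positive/flagged.
P(D) = 1/20
P(+|D) = 98/100 = 49/50
P(+|D') = 2/100 = 1/50
P(+) = P(+|D)P(D) + P(+|D')P(D')
     = \frac{49}{50} × \frac{1}{20} + \frac{1}{50} × \frac{19}{20}
     = \frac{17}{250}
P(D|+) = P(+|D)P(D)/P(+) = \frac{49}{68}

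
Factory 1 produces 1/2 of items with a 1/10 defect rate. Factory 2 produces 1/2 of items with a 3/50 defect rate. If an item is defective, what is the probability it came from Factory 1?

Using Bayes' theorem:
P(F1) = 1/2, P(D|F1) = 1/10
P(F2) = 1/2, P(D|F2) = 3/50
P(D) = P(D|F1)P(F1) + P(D|F2)P(F2)
     = \frac{2}{25}
P(F1|D) = P(D|F1)P(F1) / P(D)
= \frac{5}{8}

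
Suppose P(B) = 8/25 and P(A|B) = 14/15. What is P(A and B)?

By definition, P(A|B) = P(A ∩ B) / P(B)
So P(A ∩ B) = P(A|B) × P(B)
= 14/15 × 8/25
= 112/375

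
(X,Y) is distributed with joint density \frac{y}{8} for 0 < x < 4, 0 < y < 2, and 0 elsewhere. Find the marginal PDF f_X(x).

f_X(x) = ∫_0^2 f(x,y) dy
= ∫_0^2 \frac{y}{8} dy
= \frac{1}{4} for 0 < x < 4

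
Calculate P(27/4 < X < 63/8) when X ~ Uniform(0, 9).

P(27/4 < X < 63/8) = ∫_{27/4}^{63/8} f(x) dx
where f(x) = \frac{1}{9}
= \frac{1}{8}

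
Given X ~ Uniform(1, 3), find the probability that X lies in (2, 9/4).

P(2 < X < 9/4) = ∫_{2}^{9/4} f(x) dx
where f(x) = \frac{1}{2}
= \frac{1}{8}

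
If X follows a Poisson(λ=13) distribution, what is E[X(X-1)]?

E[X(X-1)] = E[X² - X] = E[X²] - E[X]
E[X] = 13
E[X²] = Var(X) + (E[X])² = 13 + (13)² = 182
E[X(X-1)] = 182 - 13 = 169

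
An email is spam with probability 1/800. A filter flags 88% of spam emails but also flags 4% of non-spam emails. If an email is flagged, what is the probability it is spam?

Let D = the rare event, + = positive/flagged.
P(D) = 1/800
P(+|D) = 88/100 = 22/25
P(+|D') = 4/100 = 1/25
P(+) = P(+|D)P(D) + P(+|D')P(D')
     = \frac{22}{25} × \frac{1}{800} + \frac{1}{25} × \frac{799}{800}
     = \frac{821}{20000}
P(D|+) = P(+|D)P(D)/P(+) = \frac{22}{821}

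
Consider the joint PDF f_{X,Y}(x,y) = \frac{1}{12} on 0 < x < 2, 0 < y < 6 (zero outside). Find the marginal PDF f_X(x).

f_X(x) = ∫_0^6 f(x,y) dy
= ∫_0^6 \frac{1}{12} dy
= \frac{1}{2} for 0 < x < 2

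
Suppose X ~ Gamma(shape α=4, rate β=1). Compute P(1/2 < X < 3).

P(1/2 < X < 3) = ∫_{1/2}^{3} f(x) dx
where f(x) = \frac{x^{3} e^{- x}}{6}
= - \frac{13}{e^{3}} + \frac{79}{48 e^{\frac{1}{2}}}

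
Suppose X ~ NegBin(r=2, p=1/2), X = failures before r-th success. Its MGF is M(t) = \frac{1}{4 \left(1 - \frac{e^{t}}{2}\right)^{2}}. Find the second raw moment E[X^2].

To find E[X^2], compute M^(2)(0):
M^(1)(t) = \frac{e^{t}}{4 \left(1 - \frac{e^{t}}{2}\right)^{3}}
M^(2)(t) = \frac{e^{t}}{4 \left(1 - \frac{e^{t}}{2}\right)^{3}} + \frac{3 e^{2 t}}{8 \left(1 - \frac{e^{t}}{2}\right)^{4}}
M^(2)(0) = 8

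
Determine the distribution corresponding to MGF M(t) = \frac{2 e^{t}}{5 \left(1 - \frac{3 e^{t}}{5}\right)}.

The MGF M(t) = \frac{2 e^{t}}{5 \left(1 - \frac{3 e^{t}}{5}\right)} is the standard form for the Geometric distribution.
Comparing with the known MGF formula identifies: Geometric(p=2/5), X = trial number of first success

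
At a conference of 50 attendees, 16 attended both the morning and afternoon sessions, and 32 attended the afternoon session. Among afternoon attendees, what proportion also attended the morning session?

P(A ∩ B) = 16/50 = 8/25
P(B) = 32/50 = 16/25
P(A|B) = P(A ∩ B) / P(B) = (8/25) / (16/25) = 1/2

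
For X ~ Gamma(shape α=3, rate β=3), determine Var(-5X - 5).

For X ~ Gamma(shape α=3, rate β=3):
Var(X) = \frac{1}{3}
Var(-5X - 5) = (-5)² × Var(X) = 25 × \frac{1}{3} = \frac{25}{3}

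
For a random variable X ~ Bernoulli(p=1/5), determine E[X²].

Using the identity E[X²] = Var(X) + (E[X])²:
E[X] = \frac{1}{5}
Var(X) = \frac{4}{25}
E[X²] = \frac{4}{25} + (\frac{1}{5})²
= \frac{1}{5}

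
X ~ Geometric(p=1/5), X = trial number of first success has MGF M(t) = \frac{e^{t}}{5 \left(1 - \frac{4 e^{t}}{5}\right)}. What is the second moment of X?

To find E[X^2], compute M^(2)(0):
M^(1)(t) = \frac{e^{t}}{5 \left(1 - \frac{4 e^{t}}{5}\right)} + \frac{4 e^{2 t}}{25 \left(1 - \frac{4 e^{t}}{5}\right)^{2}}
M^(2)(t) = \frac{e^{t}}{5 \left(1 - \frac{4 e^{t}}{5}\right)} + \frac{12 e^{2 t}}{25 \left(1 - \frac{4 e^{t}}{5}\right)^{2}} + \frac{32 e^{3 t}}{125 \left(1 - \frac{4 e^{t}}{5}\right)^{3}}
M^(2)(0) = 45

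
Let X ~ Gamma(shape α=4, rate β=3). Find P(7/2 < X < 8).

P(7/2 < X < 8) = ∫_{7/2}^{8} f(x) dx
where f(x) = \frac{27 x^{3} e^{- 3 x}}{2}
= - \frac{2617}{e^{24}} + \frac{4153}{16 e^{\frac{21}{2}}}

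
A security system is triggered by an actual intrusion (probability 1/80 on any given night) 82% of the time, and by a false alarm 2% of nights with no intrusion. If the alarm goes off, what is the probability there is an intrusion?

Let D = the rare event, + = positive/flagged.
P(D) = 1/80
P(+|D) = 82/100 = 41/50
P(+|D') = 2/100 = 1/50
P(+) = P(+|D)P(D) + P(+|D')P(D')
     = \frac{41}{50} × \frac{1}{80} + \frac{1}{50} × \frac{79}{80}
     = \frac{3}{100}
P(D|+) = P(+|D)P(D)/P(+) = \frac{41}{120}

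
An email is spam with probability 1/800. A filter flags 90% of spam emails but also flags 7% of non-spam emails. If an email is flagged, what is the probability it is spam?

Let D = the rare event, + = positive/flagged.
P(D) = 1/800
P(+|D) = 90/100 = 9/10
P(+|D') = 7/100
P(+) = P(+|D)P(D) + P(+|D')P(D')
     = \frac{9}{10} × \frac{1}{800} + \frac{7}{100} × \frac{799}{800}
     = \frac{5683}{80000}
P(D|+) = P(+|D)P(D)/P(+) = \frac{90}{5683}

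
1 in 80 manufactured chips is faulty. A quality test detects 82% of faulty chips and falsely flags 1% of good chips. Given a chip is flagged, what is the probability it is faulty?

Let D = the rare event, + = positive/flagged.
P(D) = 1/80
P(+|D) = 82/100 = 41/50
P(+|D') = 1/100
P(+) = P(+|D)P(D) + P(+|D')P(D')
     = \frac{41}{50} × \frac{1}{80} + \frac{1}{100} × \frac{79}{80}
     = \frac{161}{8000}
P(D|+) = P(+|D)P(D)/P(+) = \frac{82}{161}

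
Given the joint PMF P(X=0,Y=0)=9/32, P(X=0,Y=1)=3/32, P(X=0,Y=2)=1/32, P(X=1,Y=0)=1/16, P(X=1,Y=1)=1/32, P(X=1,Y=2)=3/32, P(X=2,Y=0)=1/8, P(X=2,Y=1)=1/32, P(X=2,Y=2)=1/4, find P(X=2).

P(X=2) = P(X=2,Y=0) + P(X=2,Y=1) + P(X=2,Y=2)
= 1/8 + 1/32 + 1/4
= 13/32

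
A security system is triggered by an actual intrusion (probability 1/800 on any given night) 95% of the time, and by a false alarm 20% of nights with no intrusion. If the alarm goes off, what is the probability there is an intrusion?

Let D = the rare event, + = positive/flagged.
P(D) = 1/800
P(+|D) = 95/100 = 19/20
P(+|D') = 20/100 = 1/5
P(+) = P(+|D)P(D) + P(+|D')P(D')
     = \frac{19}{20} × \frac{1}{800} + \frac{1}{5} × \frac{799}{800}
     = \frac{643}{3200}
P(D|+) = P(+|D)P(D)/P(+) = \frac{19}{3215}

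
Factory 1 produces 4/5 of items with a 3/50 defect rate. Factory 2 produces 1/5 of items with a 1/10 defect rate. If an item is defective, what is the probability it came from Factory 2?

Using Bayes' theorem:
P(F1) = 4/5, P(D|F1) = 3/50
P(F2) = 1/5, P(D|F2) = 1/10
P(D) = P(D|F1)P(F1) + P(D|F2)P(F2)
     = \frac{17}{250}
P(F2|D) = P(D|F2)P(F2) / P(D)
= \frac{5}{17}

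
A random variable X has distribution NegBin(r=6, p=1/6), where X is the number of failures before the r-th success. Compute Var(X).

For X ~ NegBin(r=6, p=1/6), where X is the number of failures before the r-th success:
Var(X) = 180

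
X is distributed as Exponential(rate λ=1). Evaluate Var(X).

For X ~ Exponential(rate λ=1):
Var(X) = 1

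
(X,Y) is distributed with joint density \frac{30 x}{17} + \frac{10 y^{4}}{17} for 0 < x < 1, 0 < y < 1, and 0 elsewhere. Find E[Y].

E[Y] = ∫_0^1 ∫_0^1 y × f(x,y) dx dy
= \frac{55}{102}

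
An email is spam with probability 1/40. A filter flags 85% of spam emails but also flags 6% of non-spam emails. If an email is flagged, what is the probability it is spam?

Let D = the rare event, + = positive/flagged.
P(D) = 1/40
P(+|D) = 85/100 = 17/20
P(+|D') = 6/100 = 3/50
P(+) = P(+|D)P(D) + P(+|D')P(D')
     = \frac{17}{20} × \frac{1}{40} + \frac{3}{50} × \frac{39}{40}
     = \frac{319}{4000}
P(D|+) = P(+|D)P(D)/P(+) = \frac{85}{319}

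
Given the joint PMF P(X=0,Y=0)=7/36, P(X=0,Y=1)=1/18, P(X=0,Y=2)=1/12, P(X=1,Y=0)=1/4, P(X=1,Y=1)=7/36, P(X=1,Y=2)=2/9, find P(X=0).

P(X=0) = P(X=0,Y=0) + P(X=0,Y=1) + P(X=0,Y=2)
= 7/36 + 1/18 + 1/12
= 1/3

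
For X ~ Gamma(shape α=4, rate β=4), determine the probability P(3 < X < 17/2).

P(3 < X < 17/2) = ∫_{3}^{17/2} f(x) dx
where f(x) = \frac{128 x^{3} e^{- 4 x}}{3}
= \frac{-21491 + 1119 e^{22}}{3 e^{34}}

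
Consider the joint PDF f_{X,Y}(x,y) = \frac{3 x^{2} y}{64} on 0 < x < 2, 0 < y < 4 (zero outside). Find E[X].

f_X(x) = ∫_0^4 \frac{3 x^{2} y}{64} dy = \frac{3 x^{2}}{8}
E[X] = ∫_0^2 x × (\frac{3 x^{2}}{8}) dx = \frac{3}{2}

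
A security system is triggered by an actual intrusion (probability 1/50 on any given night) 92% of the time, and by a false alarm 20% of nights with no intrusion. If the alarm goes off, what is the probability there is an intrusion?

Let D = the rare event, + = positive/flagged.
P(D) = 1/50
P(+|D) = 92/100 = 23/25
P(+|D') = 20/100 = 1/5
P(+) = P(+|D)P(D) + P(+|D')P(D')
     = \frac{23}{25} × \frac{1}{50} + \frac{1}{5} × \frac{49}{50}
     = \frac{134}{625}
P(D|+) = P(+|D)P(D)/P(+) = \frac{23}{268}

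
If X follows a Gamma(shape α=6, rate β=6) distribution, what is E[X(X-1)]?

E[X(X-1)] = E[X² - X] = E[X²] - E[X]
E[X] = 1
E[X²] = Var(X) + (E[X])² = \frac{1}{6} + (1)² = \frac{7}{6}
E[X(X-1)] = \frac{7}{6} - 1 = \frac{1}{6}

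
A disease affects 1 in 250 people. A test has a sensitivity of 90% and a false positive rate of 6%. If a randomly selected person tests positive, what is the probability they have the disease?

Let D = the rare event, + = positive/flagged.
P(D) = 1/250
P(+|D) = 90/100 = 9/10
P(+|D') = 6/100 = 3/50
P(+) = P(+|D)P(D) + P(+|D')P(D')
     = \frac{9}{10} × \frac{1}{250} + \frac{3}{50} × \frac{249}{250}
     = \frac{198}{3125}
P(D|+) = P(+|D)P(D)/P(+) = \frac{5}{88}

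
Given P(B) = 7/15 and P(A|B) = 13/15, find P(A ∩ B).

By definition, P(A|B) = P(A ∩ B) / P(B)
So P(A ∩ B) = P(A|B) × P(B)
= 13/15 × 7/15
= 91/225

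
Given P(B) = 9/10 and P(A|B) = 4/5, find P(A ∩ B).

By definition, P(A|B) = P(A ∩ B) / P(B)
So P(A ∩ B) = P(A|B) × P(B)
= 4/5 × 9/10
= 18/25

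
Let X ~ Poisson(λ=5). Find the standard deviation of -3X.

For X ~ Poisson(λ=5):
Var(X) = 5
SD(X) = √(Var(X)) = √(5) = \sqrt{5}
SD(-3X) = |-3| × SD(X) = 3 × \sqrt{5} = 3 \sqrt{5}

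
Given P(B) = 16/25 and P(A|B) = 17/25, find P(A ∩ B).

By definition, P(A|B) = P(A ∩ B) / P(B)
So P(A ∩ B) = P(A|B) × P(B)
= 17/25 × 16/25
= 272/625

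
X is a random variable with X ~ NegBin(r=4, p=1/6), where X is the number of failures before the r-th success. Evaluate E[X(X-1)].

E[X(X-1)] = E[X² - X] = E[X²] - E[X]
E[X] = 20
E[X²] = Var(X) + (E[X])² = 120 + (20)² = 520
E[X(X-1)] = 520 - 20 = 500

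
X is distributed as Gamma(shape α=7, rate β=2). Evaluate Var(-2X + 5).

For X ~ Gamma(shape α=7, rate β=2):
Var(X) = \frac{7}{4}
Var(-2X + 5) = (-2)² × Var(X) = 4 × \frac{7}{4} = 7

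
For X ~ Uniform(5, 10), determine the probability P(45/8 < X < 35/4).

P(45/8 < X < 35/4) = ∫_{45/8}^{35/4} f(x) dx
where f(x) = \frac{1}{5}
= \frac{5}{8}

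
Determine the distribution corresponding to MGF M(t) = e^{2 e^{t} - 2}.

The MGF M(t) = e^{2 e^{t} - 2} is the standard form for the Poisson distribution.
Comparing with the known MGF formula identifies: Poisson(λ=2)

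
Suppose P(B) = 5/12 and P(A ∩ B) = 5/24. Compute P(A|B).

P(A|B) = P(A ∩ B) / P(B)
= (5/24) / (5/12)
= 1/2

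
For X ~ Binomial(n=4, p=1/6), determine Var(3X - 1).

For X ~ Binomial(n=4, p=1/6):
Var(X) = \frac{5}{9}
Var(3X - 1) = (3)² × Var(X) = 9 × \frac{5}{9} = 5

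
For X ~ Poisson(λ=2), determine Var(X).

For X ~ Poisson(λ=2):
Var(X) = 2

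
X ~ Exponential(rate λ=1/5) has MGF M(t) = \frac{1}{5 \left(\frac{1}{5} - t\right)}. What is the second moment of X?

To find E[X^2], compute M^(2)(0):
M^(1)(t) = \frac{1}{5 \left(\frac{1}{5} - t\right)^{2}}
M^(2)(t) = \frac{2}{5 \left(\frac{1}{5} - t\right)^{3}}
M^(2)(0) = 50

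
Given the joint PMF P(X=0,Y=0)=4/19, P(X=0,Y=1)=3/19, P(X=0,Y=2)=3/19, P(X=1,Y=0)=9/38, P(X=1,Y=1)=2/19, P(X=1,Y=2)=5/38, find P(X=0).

P(X=0) = P(X=0,Y=0) + P(X=0,Y=1) + P(X=0,Y=2)
= 4/19 + 3/19 + 3/19
= 10/19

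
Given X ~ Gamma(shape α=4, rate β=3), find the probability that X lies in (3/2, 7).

P(3/2 < X < 7) = ∫_{3/2}^{7} f(x) dx
where f(x) = \frac{27 x^{3} e^{- 3 x}}{2}
= - \frac{1786}{e^{21}} + \frac{493}{16 e^{\frac{9}{2}}}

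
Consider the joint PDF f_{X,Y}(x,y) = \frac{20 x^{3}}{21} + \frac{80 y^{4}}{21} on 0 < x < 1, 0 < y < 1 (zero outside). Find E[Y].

E[Y] = ∫_0^1 ∫_0^1 y × f(x,y) dx dy
= \frac{95}{126}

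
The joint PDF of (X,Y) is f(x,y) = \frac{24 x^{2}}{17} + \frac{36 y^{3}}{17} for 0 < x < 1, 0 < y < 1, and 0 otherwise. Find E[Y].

E[Y] = ∫_0^1 ∫_0^1 y × f(x,y) dx dy
= \frac{56}{85}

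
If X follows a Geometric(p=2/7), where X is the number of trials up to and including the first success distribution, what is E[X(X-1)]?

E[X(X-1)] = E[X² - X] = E[X²] - E[X]
E[X] = \frac{7}{2}
E[X²] = Var(X) + (E[X])² = \frac{35}{4} + (\frac{7}{2})² = 21
E[X(X-1)] = 21 - \frac{7}{2} = \frac{35}{2}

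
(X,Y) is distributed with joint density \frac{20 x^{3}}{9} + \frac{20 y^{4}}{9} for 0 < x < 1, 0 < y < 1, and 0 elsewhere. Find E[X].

E[X] = ∫_0^1 ∫_0^1 x × f(x,y) dy dx
= ∫_0^1 ∫_0^1 x × (\frac{20 x^{3}}{9} + \frac{20 y^{4}}{9}) dy dx
= \frac{2}{3}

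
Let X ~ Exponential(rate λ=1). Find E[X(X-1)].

E[X(X-1)] = E[X² - X] = E[X²] - E[X]
E[X] = 1
E[X²] = Var(X) + (E[X])² = 1 + (1)² = 2
E[X(X-1)] = 2 - 1 = 1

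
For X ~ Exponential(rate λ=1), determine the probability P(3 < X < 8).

P(3 < X < 8) = ∫_{3}^{8} f(x) dx
where f(x) = e^{- x}
= - \frac{1 - e^{5}}{e^{8}}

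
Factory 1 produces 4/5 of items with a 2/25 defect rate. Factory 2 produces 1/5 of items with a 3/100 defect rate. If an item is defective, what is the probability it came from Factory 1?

Using Bayes' theorem:
P(F1) = 4/5, P(D|F1) = 2/25
P(F2) = 1/5, P(D|F2) = 3/100
P(D) = P(D|F1)P(F1) + P(D|F2)P(F2)
     = \frac{7}{100}
P(F1|D) = P(D|F1)P(F1) / P(D)
= \frac{32}{35}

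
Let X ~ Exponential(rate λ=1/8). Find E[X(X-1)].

E[X(X-1)] = E[X² - X] = E[X²] - E[X]
E[X] = 8
E[X²] = Var(X) + (E[X])² = 64 + (8)² = 128
E[X(X-1)] = 128 - 8 = 120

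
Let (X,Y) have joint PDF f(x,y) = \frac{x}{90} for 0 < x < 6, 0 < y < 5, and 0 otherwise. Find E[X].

f_X(x) = ∫_0^5 \frac{x}{90} dy = \frac{x}{18}
E[X] = ∫_0^6 x × (\frac{x}{18}) dx = 4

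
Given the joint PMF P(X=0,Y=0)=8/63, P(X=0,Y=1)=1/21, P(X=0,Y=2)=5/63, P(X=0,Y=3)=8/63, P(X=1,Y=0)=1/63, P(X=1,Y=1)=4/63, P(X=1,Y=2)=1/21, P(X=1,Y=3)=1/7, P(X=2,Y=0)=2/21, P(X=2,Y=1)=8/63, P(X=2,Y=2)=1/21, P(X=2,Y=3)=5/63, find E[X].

First find marginal of X:
P(X=0) = 8/21
P(X=1) = 17/63
P(X=2) = 22/63
E[X] = 0 × 8/21 + 1 × 17/63 + 2 × 22/63 = 61/63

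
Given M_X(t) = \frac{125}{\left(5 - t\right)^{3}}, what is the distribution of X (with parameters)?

The MGF M(t) = \frac{125}{\left(5 - t\right)^{3}} is the standard form for the Gamma distribution.
Comparing with the known MGF formula identifies: Gamma(shape α=3, rate β=5)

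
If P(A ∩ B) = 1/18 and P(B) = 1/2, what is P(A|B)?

P(A|B) = P(A ∩ B) / P(B)
= (1/18) / (1/2)
= 1/9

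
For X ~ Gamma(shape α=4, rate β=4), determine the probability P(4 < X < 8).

P(4 < X < 8) = ∫_{4}^{8} f(x) dx
where f(x) = \frac{128 x^{3} e^{- 4 x}}{3}
= \frac{-18019 + 2483 e^{16}}{3 e^{32}}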